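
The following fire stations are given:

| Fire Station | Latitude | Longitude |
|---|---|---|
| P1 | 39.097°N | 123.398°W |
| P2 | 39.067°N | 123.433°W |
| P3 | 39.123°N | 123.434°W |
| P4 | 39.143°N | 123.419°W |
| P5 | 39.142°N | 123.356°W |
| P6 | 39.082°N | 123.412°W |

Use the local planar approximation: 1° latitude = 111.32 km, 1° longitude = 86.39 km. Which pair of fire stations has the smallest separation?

P1 and P6

Pairwise distances:
P1–P2: 4.505 km
P1–P3: 4.248 km
P1–P4: 5.433 km
P1–P5: 6.185 km
P1–P6: 2.062 km
P2–P3: 6.235 km
P2–P4: 8.546 km
P2–P5: 10.675 km
P2–P6: 2.466 km
P3–P4: 2.576 km
P3–P5: 7.063 km
P3–P6: 4.944 km
P4–P5: 5.444 km
P4–P6: 6.817 km
P5–P6: 8.247 km
Closest pair: P1–P6 at 2.062 km.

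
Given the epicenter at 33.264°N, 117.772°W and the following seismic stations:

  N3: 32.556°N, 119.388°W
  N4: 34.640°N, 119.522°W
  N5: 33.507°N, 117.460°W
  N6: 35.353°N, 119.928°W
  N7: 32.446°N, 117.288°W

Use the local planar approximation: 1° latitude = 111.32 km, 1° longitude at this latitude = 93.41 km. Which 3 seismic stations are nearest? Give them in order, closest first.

Distances from 33.264°N, 117.772°W:
N3: 170.287 km
N4: 224.019 km
N5: 39.763 km
N6: 307.631 km
N7: 101.665 km
Sorted: N5 (39.763 km) < N7 (101.665 km) < N3 (170.287 km) < N4 (224.019 km) < N6 (307.631 km)

N5, N7, N3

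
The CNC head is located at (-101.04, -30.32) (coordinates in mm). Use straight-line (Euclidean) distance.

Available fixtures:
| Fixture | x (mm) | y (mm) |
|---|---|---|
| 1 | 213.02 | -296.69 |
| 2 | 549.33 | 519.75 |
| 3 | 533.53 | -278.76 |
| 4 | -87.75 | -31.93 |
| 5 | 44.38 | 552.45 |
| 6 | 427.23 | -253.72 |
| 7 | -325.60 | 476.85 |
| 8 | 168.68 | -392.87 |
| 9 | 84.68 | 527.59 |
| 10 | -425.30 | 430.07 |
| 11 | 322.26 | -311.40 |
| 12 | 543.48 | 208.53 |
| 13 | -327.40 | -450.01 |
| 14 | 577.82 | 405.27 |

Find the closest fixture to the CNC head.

Distances from (-101.04, -30.32):
1: √((314.06)² + (-266.37)²) = √(98633.6836 + 70952.9769) = 411.81 mm
2: √((650.37)² + (550.07)²) = √(422981.1369 + 302577.0049) = 851.80 mm
3: √((634.57)² + (-248.44)²) = √(402679.0849 + 61722.4336) = 681.47 mm
4: √((13.29)² + (-1.61)²) = √(176.6241 + 2.5921) = 13.39 mm
5: √((145.42)² + (582.77)²) = √(21146.9764 + 339620.8729) = 600.64 mm
6: √((528.27)² + (-223.40)²) = √(279069.1929 + 49907.5600) = 573.56 mm
7: √((-224.56)² + (507.17)²) = √(50427.1936 + 257221.4089) = 554.66 mm
8: √((269.72)² + (-362.55)²) = √(72748.8784 + 131442.5025) = 451.88 mm
9: √((185.72)² + (557.91)²) = √(34491.9184 + 311263.5681) = 588.01 mm
10: √((-324.26)² + (460.39)²) = √(105144.5476 + 211958.9521) = 563.12 mm
11: √((423.30)² + (-281.08)²) = √(179182.8900 + 79005.9664) = 508.12 mm
12: √((644.52)² + (238.85)²) = √(415406.0304 + 57049.3225) = 687.35 mm
13: √((-226.36)² + (-419.69)²) = √(51238.8496 + 176139.6961) = 476.84 mm
14: √((678.86)² + (435.59)²) = √(460850.8996 + 189738.6481) = 806.59 mm
Minimum: 4 at 13.39 mm.

4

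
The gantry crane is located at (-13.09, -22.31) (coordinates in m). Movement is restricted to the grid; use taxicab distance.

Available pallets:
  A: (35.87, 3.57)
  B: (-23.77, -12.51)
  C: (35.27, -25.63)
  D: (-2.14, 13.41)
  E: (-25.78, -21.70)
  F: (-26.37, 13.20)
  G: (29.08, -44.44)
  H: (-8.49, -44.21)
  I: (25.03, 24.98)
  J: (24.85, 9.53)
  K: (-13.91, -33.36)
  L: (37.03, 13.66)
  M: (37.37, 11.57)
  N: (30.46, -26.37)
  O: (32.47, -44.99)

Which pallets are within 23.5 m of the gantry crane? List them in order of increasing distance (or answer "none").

Distances from (-13.09, -22.31):
A: 74.84 m
B: 20.48 m
C: 51.68 m
D: 46.67 m
E: 13.30 m
F: 48.79 m
G: 64.30 m
H: 26.50 m
I: 85.41 m
J: 69.78 m
K: 11.87 m
L: 86.09 m
M: 84.34 m
N: 47.61 m
O: 68.24 m
Threshold 23.5 m: K (11.87 m), E (13.30 m), B (20.48 m) are within range.

K, E, B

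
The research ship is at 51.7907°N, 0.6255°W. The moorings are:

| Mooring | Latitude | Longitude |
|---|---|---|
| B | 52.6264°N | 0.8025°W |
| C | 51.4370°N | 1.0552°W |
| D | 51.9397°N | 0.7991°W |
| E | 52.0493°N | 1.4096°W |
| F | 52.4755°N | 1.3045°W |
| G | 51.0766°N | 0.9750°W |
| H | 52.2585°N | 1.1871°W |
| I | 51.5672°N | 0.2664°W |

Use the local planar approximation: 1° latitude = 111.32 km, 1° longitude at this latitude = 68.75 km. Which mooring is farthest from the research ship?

Distances from 51.7907°N, 0.6255°W:
B: √((0.8357·111.32)² + (-0.1770·68.75)²) = √(8654.603971 + 148.078477) = 93.8226 km
C: √((-0.3537·111.32)² + (-0.4297·68.75)²) = √(1550.302741 + 872.722379) = 49.2242 km
D: √((0.1490·111.32)² + (-0.1736·68.75)²) = √(275.117953 + 142.444225) = 20.4343 km
E: √((0.2586·111.32)² + (-0.7841·68.75)²) = √(828.711635 + 2905.951172) = 61.1119 km
F: √((0.6848·111.32)² + (-0.6790·68.75)²) = √(5811.308066 + 2179.139102) = 89.3893 km
G: √((-0.7141·111.32)² + (-0.3495·68.75)²) = √(6319.234349 + 577.350791) = 83.0457 km
H: √((0.4678·111.32)² + (-0.5616·68.75)²) = √(2711.857284 + 1490.732100) = 64.8274 km
I: √((-0.2235·111.32)² + (0.3591·68.75)²) = √(619.015395 + 609.503516) = 35.0502 km
Maximum: B at 93.8226 km.

B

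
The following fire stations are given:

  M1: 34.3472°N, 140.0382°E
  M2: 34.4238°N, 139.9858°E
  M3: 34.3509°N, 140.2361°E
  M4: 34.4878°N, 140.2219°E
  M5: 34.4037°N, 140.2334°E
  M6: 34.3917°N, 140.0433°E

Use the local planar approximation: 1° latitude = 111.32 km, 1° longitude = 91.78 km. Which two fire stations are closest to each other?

Pairwise distances:
M1–M2: √((0.0766·111.32)² + (-0.0524·91.78)²) = √(72.711639 + 23.129097) = 9.7898 km
M1–M3: √((0.0037·111.32)² + (0.1979·91.78)²) = √(0.169648 + 329.904086) = 18.1679 km
M1–M4: √((0.1406·111.32)² + (0.1837·91.78)²) = √(244.972332 + 284.259128) = 23.0050 km
M1–M5: √((0.0565·111.32)² + (0.1952·91.78)²) = √(39.558817 + 320.963564) = 18.9874 km
M1–M6: √((0.0445·111.32)² + (0.0051·91.78)²) = √(24.539540 + 0.219097) = 4.9758 km
M2–M3: √((-0.0729·111.32)² + (0.2503·91.78)²) = √(65.856925 + 527.737318) = 24.3638 km
M2–M4: √((0.0640·111.32)² + (0.2361·91.78)²) = √(50.758215 + 469.556742) = 22.8104 km
M2–M5: √((-0.0201·111.32)² + (0.2476·91.78)²) = √(5.006549 + 516.413263) = 22.8346 km
M2–M6: √((-0.0321·111.32)² + (0.0575·91.78)²) = √(12.768987 + 27.850423) = 6.3733 km
M3–M4: √((0.1369·111.32)² + (-0.0142·91.78)²) = √(232.248700 + 1.698528) = 15.2953 km
M3–M5: √((0.0528·111.32)² + (-0.0027·91.78)²) = √(34.547310 + 0.061408) = 5.8829 km
M3–M6: √((0.0408·111.32)² + (-0.1928·91.78)²) = √(20.628456 + 313.119537) = 18.2688 km
M4–M5: √((-0.0841·111.32)² + (0.0115·91.78)²) = √(87.647269 + 1.114017) = 9.4213 km
M4–M6: √((-0.0961·111.32)² + (-0.1786·91.78)²) = √(114.444037 + 268.694648) = 19.5739 km
M5–M6: √((-0.0120·111.32)² + (-0.1901·91.78)²) = √(1.784469 + 304.410999) = 17.4984 km
Closest pair: M1–M6 at 4.9758 km.

M1 and M6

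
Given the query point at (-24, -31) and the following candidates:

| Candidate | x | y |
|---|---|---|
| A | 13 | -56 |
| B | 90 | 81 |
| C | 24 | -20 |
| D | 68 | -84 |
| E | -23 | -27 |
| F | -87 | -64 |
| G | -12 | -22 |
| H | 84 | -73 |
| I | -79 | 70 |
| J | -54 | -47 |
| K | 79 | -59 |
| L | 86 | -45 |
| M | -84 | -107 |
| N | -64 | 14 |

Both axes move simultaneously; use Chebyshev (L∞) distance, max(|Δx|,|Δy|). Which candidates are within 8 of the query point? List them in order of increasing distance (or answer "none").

E

Distances from (-24, -31):
A: max(|37|, |-25|) = 37
B: max(|114|, |112|) = 114
C: max(|48|, |11|) = 48
D: max(|92|, |-53|) = 92
E: max(|1|, |4|) = 4
F: max(|-63|, |-33|) = 63
G: max(|12|, |9|) = 12
H: max(|108|, |-42|) = 108
I: max(|-55|, |101|) = 101
J: max(|-30|, |-16|) = 30
K: max(|103|, |-28|) = 103
L: max(|110|, |-14|) = 110
M: max(|-60|, |-76|) = 76
N: max(|-40|, |45|) = 45
Threshold 8: E (4) is within range.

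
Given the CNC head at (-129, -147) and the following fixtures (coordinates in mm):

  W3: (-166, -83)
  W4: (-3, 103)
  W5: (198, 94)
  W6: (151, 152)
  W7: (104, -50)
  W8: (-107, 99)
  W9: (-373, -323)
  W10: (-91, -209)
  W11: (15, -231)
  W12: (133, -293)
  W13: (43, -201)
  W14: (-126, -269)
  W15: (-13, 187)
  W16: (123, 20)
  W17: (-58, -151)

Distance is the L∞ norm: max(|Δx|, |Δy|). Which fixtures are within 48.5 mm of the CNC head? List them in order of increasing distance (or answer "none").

none

Distances from (-129, -147):
W3: 64 mm
W4: 250 mm
W5: 327 mm
W6: 299 mm
W7: 233 mm
W8: 246 mm
W9: 244 mm
W10: 62 mm
W11: 144 mm
W12: 262 mm
W13: 172 mm
W14: 122 mm
W15: 334 mm
W16: 252 mm
W17: 71 mm
Threshold 48.5 mm: none within range.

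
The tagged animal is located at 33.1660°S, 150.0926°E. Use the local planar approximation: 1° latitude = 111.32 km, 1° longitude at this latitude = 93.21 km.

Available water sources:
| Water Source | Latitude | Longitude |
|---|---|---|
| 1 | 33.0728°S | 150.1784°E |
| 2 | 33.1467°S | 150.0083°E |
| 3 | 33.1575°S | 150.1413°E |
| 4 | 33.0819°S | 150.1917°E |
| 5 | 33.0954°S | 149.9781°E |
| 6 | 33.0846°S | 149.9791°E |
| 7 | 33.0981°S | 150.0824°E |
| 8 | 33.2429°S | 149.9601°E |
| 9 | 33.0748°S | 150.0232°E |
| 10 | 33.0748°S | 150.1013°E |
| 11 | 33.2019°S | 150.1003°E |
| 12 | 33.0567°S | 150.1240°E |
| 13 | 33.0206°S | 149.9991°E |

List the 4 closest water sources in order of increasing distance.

11, 3, 7, 2

Distances from 33.1660°S, 150.0926°E:
1: √((0.0932·111.32)² + (0.0858·93.21)²) = √(107.641123 + 63.958695) = 13.0996 km
2: √((0.0193·111.32)² + (-0.0843·93.21)²) = √(4.615949 + 61.741925) = 8.1460 km
3: √((0.0085·111.32)² + (0.0487·93.21)²) = √(0.895332 + 20.605490) = 4.6369 km
4: √((0.0841·111.32)² + (0.0991·93.21)²) = √(87.647269 + 85.324220) = 13.1519 km
5: √((0.0706·111.32)² + (-0.1145·93.21)²) = √(61.766899 + 113.903217) = 13.2541 km
6: √((0.0814·111.32)² + (-0.1135·93.21)²) = √(82.109840 + 111.922329) = 13.9295 km
7: √((0.0679·111.32)² + (-0.0102·93.21)²) = √(57.132857 + 0.903910) = 7.6182 km
8: √((-0.0769·111.32)² + (-0.1325·93.21)²) = √(73.282297 + 152.530528) = 15.0271 km
9: √((0.0912·111.32)² + (-0.0694·93.21)²) = √(103.070901 + 41.845037) = 12.0381 km
10: √((0.0912·111.32)² + (0.0087·93.21)²) = √(103.070901 + 0.657603) = 10.1847 km
11: √((-0.0359·111.32)² + (0.0077·93.21)²) = √(15.971117 + 0.515118) = 4.0603 km
12: √((0.1093·111.32)² + (0.0314·93.21)²) = √(148.042605 + 8.566123) = 12.5143 km
13: √((0.1454·111.32)² + (-0.0935·93.21)²) = √(261.984265 + 75.953578) = 18.3831 km
Sorted: 11 (4.0603 km) < 3 (4.6369 km) < 7 (7.6182 km) < 2 (8.1460 km) < 10 (10.1847 km) < 9 (12.0381 km) < …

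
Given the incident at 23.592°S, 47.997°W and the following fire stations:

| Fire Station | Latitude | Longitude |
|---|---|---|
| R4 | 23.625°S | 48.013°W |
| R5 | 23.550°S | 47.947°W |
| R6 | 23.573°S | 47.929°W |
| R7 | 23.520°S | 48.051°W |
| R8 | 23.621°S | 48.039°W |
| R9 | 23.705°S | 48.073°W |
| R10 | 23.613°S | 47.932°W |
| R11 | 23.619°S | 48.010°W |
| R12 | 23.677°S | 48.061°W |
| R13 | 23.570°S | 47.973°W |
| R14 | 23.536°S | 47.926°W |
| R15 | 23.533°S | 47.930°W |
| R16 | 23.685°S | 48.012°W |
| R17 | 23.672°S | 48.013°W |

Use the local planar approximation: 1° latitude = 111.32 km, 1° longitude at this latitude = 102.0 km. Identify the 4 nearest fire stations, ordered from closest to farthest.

R11, R13, R4, R8

Distances from 23.592°S, 47.997°W:
R4: √((-0.033·111.32)² + (-0.016·102.0)²) = √(13.49504 + 2.66342) = 4.020 km
R5: √((0.042·111.32)² + (0.050·102.0)²) = √(21.85974 + 26.01000) = 6.919 km
R6: √((0.019·111.32)² + (0.068·102.0)²) = √(4.47356 + 48.10810) = 7.251 km
R7: √((0.072·111.32)² + (-0.054·102.0)²) = √(64.24087 + 30.33806) = 9.725 km
R8: √((-0.029·111.32)² + (-0.042·102.0)²) = √(10.42179 + 18.35266) = 5.364 km
R9: √((-0.113·111.32)² + (-0.076·102.0)²) = √(158.23527 + 60.09350) = 14.776 km
R10: √((-0.021·111.32)² + (0.065·102.0)²) = √(5.46493 + 43.95690) = 7.030 km
R11: √((-0.027·111.32)² + (-0.013·102.0)²) = √(9.03387 + 1.75828) = 3.285 km
R12: √((-0.085·111.32)² + (-0.064·102.0)²) = √(89.53323 + 42.61478) = 11.496 km
R13: √((0.022·111.32)² + (0.024·102.0)²) = √(5.99780 + 5.99270) = 3.463 km
R14: √((0.056·111.32)² + (0.071·102.0)²) = √(38.86176 + 52.44656) = 9.556 km
R15: √((0.059·111.32)² + (0.067·102.0)²) = √(43.13705 + 46.70356) = 9.478 km
R16: √((-0.093·111.32)² + (-0.015·102.0)²) = √(107.17964 + 2.34090) = 10.465 km
R17: √((-0.080·111.32)² + (-0.016·102.0)²) = √(79.30971 + 2.66342) = 9.054 km
Sorted: R11 (3.285 km) < R13 (3.463 km) < R4 (4.020 km) < R8 (5.364 km) < R5 (6.919 km) < R10 (7.030 km) < …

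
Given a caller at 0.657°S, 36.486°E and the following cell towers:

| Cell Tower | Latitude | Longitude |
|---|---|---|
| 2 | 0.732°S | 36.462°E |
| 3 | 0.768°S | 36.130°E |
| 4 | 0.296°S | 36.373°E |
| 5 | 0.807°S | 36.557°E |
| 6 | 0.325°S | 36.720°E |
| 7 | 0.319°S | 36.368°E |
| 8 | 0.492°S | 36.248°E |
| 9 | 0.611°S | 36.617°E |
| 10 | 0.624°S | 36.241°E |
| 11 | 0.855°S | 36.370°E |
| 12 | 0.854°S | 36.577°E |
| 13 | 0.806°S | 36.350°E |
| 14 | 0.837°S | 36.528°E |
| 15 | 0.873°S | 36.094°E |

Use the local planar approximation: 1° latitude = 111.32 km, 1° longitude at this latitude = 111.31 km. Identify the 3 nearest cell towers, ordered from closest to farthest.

Distances from 0.657°S, 36.486°E:
2: 8.766 km
3: 41.508 km
4: 42.109 km
5: 18.474 km
6: 45.214 km
7: 39.853 km
8: 32.236 km
9: 15.455 km
10: 27.517 km
11: 25.545 km
12: 24.156 km
13: 22.456 km
14: 20.576 km
15: 49.820 km
Sorted: 2 (8.766 km) < 9 (15.455 km) < 5 (18.474 km) < 14 (20.576 km) < 13 (22.456 km) < …

2, 9, 5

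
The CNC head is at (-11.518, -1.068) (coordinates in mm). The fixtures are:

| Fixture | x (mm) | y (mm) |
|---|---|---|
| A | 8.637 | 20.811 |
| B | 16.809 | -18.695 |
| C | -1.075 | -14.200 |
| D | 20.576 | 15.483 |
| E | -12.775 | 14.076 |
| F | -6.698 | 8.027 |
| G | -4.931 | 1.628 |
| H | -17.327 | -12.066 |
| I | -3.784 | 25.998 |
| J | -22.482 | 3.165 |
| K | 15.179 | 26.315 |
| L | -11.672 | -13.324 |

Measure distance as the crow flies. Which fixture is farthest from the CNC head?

K

Distances from (-11.518, -1.068):
A: √((20.155)² + (21.879)²) = √(406.22403 + 478.69064) = 29.748 mm
B: √((28.327)² + (-17.627)²) = √(802.41893 + 310.71113) = 33.364 mm
C: √((10.443)² + (-13.132)²) = √(109.05625 + 172.44942) = 16.778 mm
D: √((32.094)² + (16.551)²) = √(1030.02484 + 273.93560) = 36.110 mm
E: √((-1.257)² + (15.144)²) = √(1.58005 + 229.34074) = 15.196 mm
F: √((4.820)² + (9.095)²) = √(23.23240 + 82.71902) = 10.293 mm
G: √((6.587)² + (2.696)²) = √(43.38857 + 7.26842) = 7.117 mm
H: √((-5.809)² + (-10.998)²) = √(33.74448 + 120.95600) = 12.438 mm
I: √((7.734)² + (27.066)²) = √(59.81476 + 732.56836) = 28.149 mm
J: √((-10.964)² + (4.233)²) = √(120.20930 + 17.91829) = 11.753 mm
K: √((26.697)² + (27.383)²) = √(712.72981 + 749.82869) = 38.243 mm
L: √((-0.154)² + (-12.256)²) = √(0.02372 + 150.20954) = 12.257 mm
Maximum: K at 38.243 mm.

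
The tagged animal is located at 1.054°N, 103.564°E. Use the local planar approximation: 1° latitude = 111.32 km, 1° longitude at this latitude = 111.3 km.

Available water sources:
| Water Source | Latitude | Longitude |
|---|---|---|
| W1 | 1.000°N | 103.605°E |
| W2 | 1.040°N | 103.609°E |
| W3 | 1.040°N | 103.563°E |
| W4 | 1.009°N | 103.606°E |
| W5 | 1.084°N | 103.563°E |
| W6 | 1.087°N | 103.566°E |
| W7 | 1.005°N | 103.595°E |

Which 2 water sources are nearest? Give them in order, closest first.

W3, W5

Distances from 1.054°N, 103.564°E:
W1: 7.547 km
W2: 5.245 km
W3: 1.562 km
W4: 6.852 km
W5: 3.341 km
W6: 3.680 km
W7: 6.454 km
Sorted: W3 (1.562 km) < W5 (3.341 km) < W6 (3.680 km) < W2 (5.245 km) < …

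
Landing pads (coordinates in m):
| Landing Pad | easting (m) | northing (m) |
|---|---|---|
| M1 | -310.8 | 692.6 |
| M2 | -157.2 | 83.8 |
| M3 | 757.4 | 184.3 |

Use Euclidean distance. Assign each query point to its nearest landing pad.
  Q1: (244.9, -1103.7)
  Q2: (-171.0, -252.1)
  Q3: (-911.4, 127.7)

Q1 at (244.9, -1103.7):
  M1: 1880.3 m
  M2: 1253.7 m
  M3: 1386.2 m
  → nearest: M2 (1253.7 m)
Q2 at (-171.0, -252.1):
  M1: 955.0 m
  M2: 336.2 m
  M3: 1025.9 m
  → nearest: M2 (336.2 m)
Q3 at (-911.4, 127.7):
  M1: 824.5 m
  M2: 755.5 m
  M3: 1669.8 m
  → nearest: M2 (755.5 m)

Q1→M2; Q2→M2; Q3→M2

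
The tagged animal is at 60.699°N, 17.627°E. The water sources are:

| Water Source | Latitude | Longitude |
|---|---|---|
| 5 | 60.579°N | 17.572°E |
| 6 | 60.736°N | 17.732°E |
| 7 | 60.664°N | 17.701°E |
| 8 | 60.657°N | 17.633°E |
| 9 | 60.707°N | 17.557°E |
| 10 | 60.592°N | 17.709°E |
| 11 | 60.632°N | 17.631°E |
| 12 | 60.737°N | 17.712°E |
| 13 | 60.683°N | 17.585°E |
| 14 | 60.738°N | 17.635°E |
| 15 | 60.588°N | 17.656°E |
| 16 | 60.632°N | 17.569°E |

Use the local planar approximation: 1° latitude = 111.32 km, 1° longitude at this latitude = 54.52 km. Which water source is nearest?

13

Distances from 60.699°N, 17.627°E:
5: √((-0.120·111.32)² + (-0.055·54.52)²) = √(178.44685 + 8.99160) = 13.691 km
6: √((0.037·111.32)² + (0.105·54.52)²) = √(16.96484 + 32.77105) = 7.052 km
7: √((-0.035·111.32)² + (0.074·54.52)²) = √(15.18037 + 16.27703) = 5.609 km
8: √((-0.042·111.32)² + (0.006·54.52)²) = √(21.85974 + 0.10701) = 4.687 km
9: √((0.008·111.32)² + (-0.070·54.52)²) = √(0.79310 + 14.56491) = 3.919 km
10: √((-0.107·111.32)² + (0.082·54.52)²) = √(141.87764 + 19.98662) = 12.723 km
11: √((-0.067·111.32)² + (0.004·54.52)²) = √(55.62833 + 0.04756) = 7.462 km
12: √((0.038·111.32)² + (0.085·54.52)²) = √(17.89425 + 21.47581) = 6.275 km
13: √((-0.016·111.32)² + (-0.042·54.52)²) = √(3.17239 + 5.24337) = 2.901 km
14: √((0.039·111.32)² + (0.008·54.52)²) = √(18.84845 + 0.19024) = 4.363 km
15: √((-0.111·111.32)² + (0.029·54.52)²) = √(152.68359 + 2.49981) = 12.457 km
16: √((-0.067·111.32)² + (-0.058·54.52)²) = √(55.62833 + 9.99926) = 8.101 km
Minimum: 13 at 2.901 km.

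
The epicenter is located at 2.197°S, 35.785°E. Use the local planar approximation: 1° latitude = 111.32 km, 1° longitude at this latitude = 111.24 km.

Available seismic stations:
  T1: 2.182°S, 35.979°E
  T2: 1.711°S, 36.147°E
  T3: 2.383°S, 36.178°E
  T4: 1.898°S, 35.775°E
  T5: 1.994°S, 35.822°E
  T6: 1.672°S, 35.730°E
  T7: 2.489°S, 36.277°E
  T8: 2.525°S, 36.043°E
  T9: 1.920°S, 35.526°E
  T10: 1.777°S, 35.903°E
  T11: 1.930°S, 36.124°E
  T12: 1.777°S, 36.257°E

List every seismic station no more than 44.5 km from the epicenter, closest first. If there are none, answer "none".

Distances from 2.197°S, 35.785°E:
T1: 21.645 km
T2: 67.443 km
T3: 48.373 km
T4: 33.303 km
T5: 22.970 km
T6: 58.762 km
T7: 63.655 km
T8: 46.442 km
T9: 42.201 km
T10: 48.562 km
T11: 48.016 km
T12: 70.305 km
Threshold 44.5 km: T1 (21.645 km), T5 (22.970 km), T4 (33.303 km), T9 (42.201 km) are within range.

T1, T5, T4, T9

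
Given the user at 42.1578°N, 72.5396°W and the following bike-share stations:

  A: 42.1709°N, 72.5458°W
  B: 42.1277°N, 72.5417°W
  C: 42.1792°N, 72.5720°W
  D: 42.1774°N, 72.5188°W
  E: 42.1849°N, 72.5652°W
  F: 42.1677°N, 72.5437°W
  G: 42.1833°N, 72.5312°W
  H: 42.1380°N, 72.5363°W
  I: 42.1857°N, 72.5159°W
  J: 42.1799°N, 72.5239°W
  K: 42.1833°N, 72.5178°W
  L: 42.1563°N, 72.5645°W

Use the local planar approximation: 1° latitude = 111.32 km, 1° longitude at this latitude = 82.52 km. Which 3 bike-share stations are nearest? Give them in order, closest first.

Distances from 42.1578°N, 72.5396°W:
A: 1.5454 km
B: 3.3552 km
C: 3.5810 km
D: 2.7761 km
E: 3.6829 km
F: 1.1528 km
G: 2.9221 km
H: 2.2209 km
I: 3.6703 km
J: 2.7805 km
K: 3.3607 km
L: 2.0615 km
Sorted: F (1.1528 km) < A (1.5454 km) < L (2.0615 km) < H (2.2209 km) < D (2.7761 km) < …

F, A, L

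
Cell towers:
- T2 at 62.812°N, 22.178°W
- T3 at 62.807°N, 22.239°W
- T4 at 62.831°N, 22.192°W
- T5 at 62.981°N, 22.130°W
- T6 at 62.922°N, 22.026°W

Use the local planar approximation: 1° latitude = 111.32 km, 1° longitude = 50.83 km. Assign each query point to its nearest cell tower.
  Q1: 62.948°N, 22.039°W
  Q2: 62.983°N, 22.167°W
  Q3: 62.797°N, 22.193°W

Q1 at 62.948°N, 22.039°W:
  T2: √((-0.136·111.32)² + (-0.139·50.83)²) = √(229.20507 + 49.91945) = 16.707 km
  T3: √((-0.141·111.32)² + (-0.200·50.83)²) = √(246.36818 + 103.34756) = 18.701 km
  T4: √((-0.117·111.32)² + (-0.153·50.83)²) = √(169.63604 + 60.48157) = 15.170 km
  T5: √((0.033·111.32)² + (-0.091·50.83)²) = √(13.49504 + 21.39553) = 5.907 km
  T6: √((-0.026·111.32)² + (0.013·50.83)²) = √(8.37709 + 0.43664) = 2.969 km
  → nearest: T6 (2.969 km)
Q2 at 62.983°N, 22.167°W:
  T2: √((-0.171·111.32)² + (-0.011·50.83)²) = √(362.35864 + 0.31263) = 19.044 km
  T3: √((-0.176·111.32)² + (-0.072·50.83)²) = √(383.85900 + 13.39384) = 19.931 km
  T4: √((-0.152·111.32)² + (-0.025·50.83)²) = √(286.30806 + 1.61481) = 16.968 km
  T5: √((-0.002·111.32)² + (0.037·50.83)²) = √(0.04957 + 3.53707) = 1.894 km
  T6: √((-0.061·111.32)² + (0.141·50.83)²) = √(46.11116 + 51.36632) = 9.873 km
  → nearest: T5 (1.894 km)
Q3 at 62.797°N, 22.193°W:
  T2: √((0.015·111.32)² + (0.015·50.83)²) = √(2.78823 + 0.58133) = 1.836 km
  T3: √((0.010·111.32)² + (-0.046·50.83)²) = √(1.23921 + 5.46709) = 2.590 km
  T4: √((0.034·111.32)² + (0.001·50.83)²) = √(14.32532 + 0.00258) = 3.785 km
  T5: √((0.184·111.32)² + (0.063·50.83)²) = √(419.54837 + 10.25466) = 20.732 km
  T6: √((0.125·111.32)² + (0.167·50.83)²) = √(193.62722 + 72.05650) = 16.300 km
  → nearest: T2 (1.836 km)

Q1→T6; Q2→T5; Q3→T2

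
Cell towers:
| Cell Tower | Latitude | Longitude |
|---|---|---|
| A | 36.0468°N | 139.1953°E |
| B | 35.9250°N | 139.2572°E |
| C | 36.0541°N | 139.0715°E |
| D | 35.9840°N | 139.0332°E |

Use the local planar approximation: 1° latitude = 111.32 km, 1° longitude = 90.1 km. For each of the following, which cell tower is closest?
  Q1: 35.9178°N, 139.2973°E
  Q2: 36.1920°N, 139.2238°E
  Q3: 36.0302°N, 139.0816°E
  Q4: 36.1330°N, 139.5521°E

Q1→B; Q2→A; Q3→C; Q4→A

Q1 at 35.9178°N, 139.2973°E:
  A: √((0.1290·111.32)² + (-0.1020·90.1)²) = √(206.217642 + 84.459776) = 17.0493 km
  B: √((0.0072·111.32)² + (-0.0401·90.1)²) = √(0.642409 + 13.053841) = 3.7008 km
  C: √((0.1363·111.32)² + (-0.2258·90.1)²) = √(230.217380 + 413.901935) = 25.3795 km
  D: √((0.0662·111.32)² + (-0.2641·90.1)²) = √(54.307821 + 566.221537) = 24.9104 km
  → nearest: B (3.7008 km)
Q2 at 36.1920°N, 139.2238°E:
  A: √((-0.1452·111.32)² + (-0.0285·90.1)²) = √(261.264034 + 6.593854) = 16.3664 km
  B: √((-0.2670·111.32)² + (0.0334·90.1)²) = √(883.423440 + 9.056127) = 29.8744 km
  C: √((-0.1379·111.32)² + (-0.1523·90.1)²) = √(235.654061 + 188.299596) = 20.5901 km
  D: √((-0.2080·111.32)² + (-0.1906·90.1)²) = √(536.133649 + 294.913990) = 28.8279 km
  → nearest: A (16.3664 km)
Q3 at 36.0302°N, 139.0816°E:
  A: √((0.0166·111.32)² + (0.1137·90.1)²) = √(3.414779 + 104.947117) = 10.4097 km
  B: √((-0.1052·111.32)² + (0.1756·90.1)²) = √(137.144336 + 250.321761) = 19.6842 km
  C: √((0.0239·111.32)² + (-0.0101·90.1)²) = √(7.078516 + 0.828118) = 2.8119 km
  D: √((-0.0462·111.32)² + (-0.0484·90.1)²) = √(26.450284 + 19.016926) = 6.7429 km
  → nearest: C (2.8119 km)
Q4 at 36.1330°N, 139.5521°E:
  A: √((-0.0862·111.32)² + (-0.3568·90.1)²) = √(92.079071 + 1033.473329) = 33.5493 km
  B: √((-0.2080·111.32)² + (-0.2949·90.1)²) = √(536.133649 + 705.990939) = 35.2438 km
  C: √((-0.0789·111.32)² + (-0.4806·90.1)²) = √(77.143689 + 1875.068400) = 44.1838 km
  D: √((-0.1490·111.32)² + (-0.5189·90.1)²) = √(275.117953 + 2185.832723) = 49.6080 km
  → nearest: A (33.5493 km)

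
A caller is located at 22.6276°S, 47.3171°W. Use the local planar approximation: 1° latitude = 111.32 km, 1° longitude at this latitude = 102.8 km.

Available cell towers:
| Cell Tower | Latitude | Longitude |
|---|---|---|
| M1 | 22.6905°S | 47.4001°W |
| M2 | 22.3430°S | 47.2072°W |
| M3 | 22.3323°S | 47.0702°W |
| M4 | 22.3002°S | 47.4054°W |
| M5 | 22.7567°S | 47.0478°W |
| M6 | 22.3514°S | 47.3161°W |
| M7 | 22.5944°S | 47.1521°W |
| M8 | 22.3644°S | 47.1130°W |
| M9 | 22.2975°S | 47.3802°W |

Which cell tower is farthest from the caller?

Distances from 22.6276°S, 47.3171°W:
M1: √((-0.0629·111.32)² + (-0.0830·102.8)²) = √(49.028396 + 72.801850) = 11.0377 km
M2: √((0.2846·111.32)² + (0.1099·102.8)²) = √(1003.728341 + 127.638477) = 33.6358 km
M3: √((0.2953·111.32)² + (0.2469·102.8)²) = √(1080.620717 + 644.211405) = 41.5311 km
M4: √((0.3274·111.32)² + (-0.0883·102.8)²) = √(1328.323162 + 82.396286) = 37.5595 km
M5: √((-0.1291·111.32)² + (0.2693·102.8)²) = √(206.537483 + 766.406071) = 31.1920 km
M6: √((0.2762·111.32)² + (0.0010·102.8)²) = √(945.352428 + 0.010568) = 30.7468 km
M7: √((0.0332·111.32)² + (0.1650·102.8)²) = √(13.659115 + 287.709444) = 17.3600 km
M8: √((0.2632·111.32)² + (0.2041·102.8)²) = √(858.456247 + 440.222503) = 36.0372 km
M9: √((0.3301·111.32)² + (-0.0631·102.8)²) = √(1350.322313 + 42.077017) = 37.3149 km
Maximum: M3 at 41.5311 km.

M3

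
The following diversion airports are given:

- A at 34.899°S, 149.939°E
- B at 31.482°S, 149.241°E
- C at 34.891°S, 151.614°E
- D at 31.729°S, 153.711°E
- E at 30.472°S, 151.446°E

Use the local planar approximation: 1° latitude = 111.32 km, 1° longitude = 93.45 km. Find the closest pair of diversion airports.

A and C

Pairwise distances:
A–B: √((3.417·111.32)² + (-0.698·93.45)²) = √(144689.27913 + 4254.70503) = 385.933 km
A–C: √((0.008·111.32)² + (1.675·93.45)²) = √(0.79310 + 24501.24958) = 156.531 km
A–D: √((3.170·111.32)² + (3.772·93.45)²) = √(124527.39976 + 124251.59704) = 498.778 km
A–E: √((4.427·111.32)² + (1.507·93.45)²) = √(242865.28377 + 19832.84949) = 512.541 km
B–C: √((-3.409·111.32)² + (2.373·93.45)²) = √(144012.56902 + 49176.10052) = 439.532 km
B–D: √((-0.247·111.32)² + (4.470·93.45)²) = √(756.03222 + 174491.25156) = 418.625 km
B–E: √((1.010·111.32)² + (2.205·93.45)²) = √(12641.22446 + 42459.59028) = 234.736 km
C–D: √((3.162·111.32)² + (2.097·93.45)²) = √(123899.66340 + 38402.14405) = 402.867 km
C–E: √((4.419·111.32)² + (-0.168·93.45)²) = √(241988.31664 + 246.47744) = 492.174 km
D–E: √((1.257·111.32)² + (-2.265·93.45)²) = √(19580.19221 + 44801.75473) = 253.736 km
Closest pair: A–C at 156.531 km.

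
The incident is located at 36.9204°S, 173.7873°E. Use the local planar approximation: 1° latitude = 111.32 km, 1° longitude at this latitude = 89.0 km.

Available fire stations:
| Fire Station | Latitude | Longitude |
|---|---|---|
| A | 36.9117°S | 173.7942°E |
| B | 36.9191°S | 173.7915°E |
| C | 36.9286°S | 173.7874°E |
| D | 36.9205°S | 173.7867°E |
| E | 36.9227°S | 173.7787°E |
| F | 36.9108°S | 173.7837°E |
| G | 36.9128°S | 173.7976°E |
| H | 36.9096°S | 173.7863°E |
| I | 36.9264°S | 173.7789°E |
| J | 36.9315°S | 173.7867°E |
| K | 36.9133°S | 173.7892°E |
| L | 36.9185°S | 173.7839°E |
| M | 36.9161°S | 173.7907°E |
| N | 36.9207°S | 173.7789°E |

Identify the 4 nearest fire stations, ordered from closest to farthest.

D, L, B, M

Distances from 36.9204°S, 173.7873°E:
A: √((0.0087·111.32)² + (0.0069·89.0)²) = √(0.937961 + 0.377119) = 1.1468 km
B: √((0.0013·111.32)² + (0.0042·89.0)²) = √(0.020943 + 0.139726) = 0.4008 km
C: √((-0.0082·111.32)² + (0.0001·89.0)²) = √(0.833248 + 0.000079) = 0.9129 km
D: √((-0.0001·111.32)² + (-0.0006·89.0)²) = √(0.000124 + 0.002852) = 0.0545 km
E: √((-0.0023·111.32)² + (-0.0086·89.0)²) = √(0.065554 + 0.585837) = 0.8071 km
F: √((0.0096·111.32)² + (-0.0036·89.0)²) = √(1.142060 + 0.102656) = 1.1157 km
G: √((0.0076·111.32)² + (0.0103·89.0)²) = √(0.715770 + 0.840339) = 1.2474 km
H: √((0.0108·111.32)² + (-0.0010·89.0)²) = √(1.445419 + 0.007921) = 1.2055 km
I: √((-0.0060·111.32)² + (-0.0084·89.0)²) = √(0.446117 + 0.558906) = 1.0025 km
J: √((-0.0111·111.32)² + (-0.0006·89.0)²) = √(1.526836 + 0.002852) = 1.2368 km
K: √((0.0071·111.32)² + (0.0019·89.0)²) = √(0.624688 + 0.028595) = 0.8083 km
L: √((0.0019·111.32)² + (-0.0034·89.0)²) = √(0.044736 + 0.091567) = 0.3692 km
M: √((0.0043·111.32)² + (0.0034·89.0)²) = √(0.229131 + 0.091567) = 0.5663 km
N: √((-0.0003·111.32)² + (-0.0084·89.0)²) = √(0.001115 + 0.558906) = 0.7483 km
Sorted: D (0.0545 km) < L (0.3692 km) < B (0.4008 km) < M (0.5663 km) < N (0.7483 km) < E (0.8071 km) < …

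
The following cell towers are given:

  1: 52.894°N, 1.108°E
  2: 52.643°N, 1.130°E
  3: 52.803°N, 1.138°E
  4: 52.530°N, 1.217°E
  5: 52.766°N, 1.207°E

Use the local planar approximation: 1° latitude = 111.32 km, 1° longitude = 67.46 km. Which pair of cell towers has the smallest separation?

3 and 5

Pairwise distances:
3–5: √((-0.037·111.32)² + (0.069·67.46)²) = √(16.96484 + 21.66660) = 6.215 km
1–3: √((-0.091·111.32)² + (0.030·67.46)²) = √(102.61933 + 4.09577) = 10.330 km
2–4: √((-0.113·111.32)² + (0.087·67.46)²) = √(158.23527 + 34.44540) = 13.881 km
2–5: √((0.123·111.32)² + (0.077·67.46)²) = √(187.48072 + 26.98200) = 14.645 km
1–5: √((-0.128·111.32)² + (0.099·67.46)²) = √(203.03286 + 44.60290) = 15.736 km
2–3: √((0.160·111.32)² + (0.008·67.46)²) = √(317.23885 + 0.29125) = 17.819 km
4–5: √((0.236·111.32)² + (-0.010·67.46)²) = √(690.19276 + 0.45509) = 26.280 km
1–2: √((-0.251·111.32)² + (0.022·67.46)²) = √(780.71736 + 2.20261) = 27.981 km
3–4: √((-0.273·111.32)² + (0.079·67.46)²) = √(923.57398 + 28.40186) = 30.854 km
1–4: √((-0.364·111.32)² + (0.109·67.46)²) = √(1641.90930 + 54.06867) = 41.182 km
Closest pair: 3–5 at 6.215 km.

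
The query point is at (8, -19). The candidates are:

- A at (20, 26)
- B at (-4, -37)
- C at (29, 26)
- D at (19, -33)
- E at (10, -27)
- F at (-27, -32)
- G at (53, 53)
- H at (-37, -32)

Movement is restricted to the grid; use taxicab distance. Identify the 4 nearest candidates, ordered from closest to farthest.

E, D, B, F

Distances from (8, -19):
A: 57
B: 30
C: 66
D: 25
E: 10
F: 48
G: 117
H: 58
Sorted: E (10) < D (25) < B (30) < F (48) < A (57) < H (58) < …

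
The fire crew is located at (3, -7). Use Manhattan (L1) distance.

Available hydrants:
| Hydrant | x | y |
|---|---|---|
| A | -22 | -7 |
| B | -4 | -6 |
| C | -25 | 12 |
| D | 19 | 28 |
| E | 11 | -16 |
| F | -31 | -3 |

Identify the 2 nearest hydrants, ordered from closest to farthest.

Distances from (3, -7):
A: |-25| + |0| = 25 + 0 = 25
B: |-7| + |1| = 7 + 1 = 8
C: |-28| + |19| = 28 + 19 = 47
D: |16| + |35| = 16 + 35 = 51
E: |8| + |-9| = 8 + 9 = 17
F: |-34| + |4| = 34 + 4 = 38
Sorted: B (8) < E (17) < A (25) < F (38) < …

B, E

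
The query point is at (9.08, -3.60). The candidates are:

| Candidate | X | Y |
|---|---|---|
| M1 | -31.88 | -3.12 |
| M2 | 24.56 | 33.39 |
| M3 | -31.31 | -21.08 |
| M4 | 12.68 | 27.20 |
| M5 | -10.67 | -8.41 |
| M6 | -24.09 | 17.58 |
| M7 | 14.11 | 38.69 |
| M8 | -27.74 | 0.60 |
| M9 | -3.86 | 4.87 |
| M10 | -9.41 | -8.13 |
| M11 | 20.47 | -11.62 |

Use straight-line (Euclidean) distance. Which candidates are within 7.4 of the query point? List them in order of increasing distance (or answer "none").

none

Distances from (9.08, -3.60):
M1: √((-40.96)² + (0.48)²) = √(1677.7216 + 0.2304) = 40.96
M2: √((15.48)² + (36.99)²) = √(239.6304 + 1368.2601) = 40.10
M3: √((-40.39)² + (-17.48)²) = √(1631.3521 + 305.5504) = 44.01
M4: √((3.60)² + (30.80)²) = √(12.9600 + 948.6400) = 31.01
M5: √((-19.75)² + (-4.81)²) = √(390.0625 + 23.1361) = 20.33
M6: √((-33.17)² + (21.18)²) = √(1100.2489 + 448.5924) = 39.36
M7: √((5.03)² + (42.29)²) = √(25.3009 + 1788.4441) = 42.59
M8: √((-36.82)² + (4.20)²) = √(1355.7124 + 17.6400) = 37.06
M9: √((-12.94)² + (8.47)²) = √(167.4436 + 71.7409) = 15.47
M10: √((-18.49)² + (-4.53)²) = √(341.8801 + 20.5209) = 19.04
M11: √((11.39)² + (-8.02)²) = √(129.7321 + 64.3204) = 13.93
Threshold 7.4: none within range.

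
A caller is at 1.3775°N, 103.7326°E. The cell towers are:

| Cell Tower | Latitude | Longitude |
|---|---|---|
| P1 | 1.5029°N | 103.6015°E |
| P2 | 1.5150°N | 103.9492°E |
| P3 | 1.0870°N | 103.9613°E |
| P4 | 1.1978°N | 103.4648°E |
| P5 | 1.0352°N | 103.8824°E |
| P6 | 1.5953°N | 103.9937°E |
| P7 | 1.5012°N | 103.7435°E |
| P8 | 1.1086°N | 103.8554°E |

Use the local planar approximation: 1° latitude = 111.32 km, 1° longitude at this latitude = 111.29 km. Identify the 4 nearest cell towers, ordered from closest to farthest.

Distances from 1.3775°N, 103.7326°E:
P1: √((0.1254·111.32)² + (-0.1311·111.29)²) = √(194.868422 + 212.871572) = 20.1926 km
P2: √((0.1375·111.32)² + (0.2166·111.29)²) = √(234.288942 + 581.070984) = 28.5545 km
P3: √((-0.2905·111.32)² + (0.2287·111.29)²) = √(1045.775995 + 647.805475) = 41.1531 km
P4: √((-0.1797·111.32)² + (-0.2678·111.29)²) = √(400.168178 + 888.246347) = 35.8945 km
P5: √((-0.3423·111.32)² + (0.1498·111.29)²) = √(1451.978527 + 277.930310) = 41.5922 km
P6: √((0.2178·111.32)² + (0.2611·111.29)²) = √(587.844076 + 844.356845) = 37.8444 km
P7: √((0.1237·111.32)² + (0.0109·111.29)²) = √(189.620721 + 1.471517) = 13.8236 km
P8: √((-0.2689·111.32)² + (0.1228·111.29)²) = √(896.041243 + 186.770817) = 32.9061 km
Sorted: P7 (13.8236 km) < P1 (20.1926 km) < P2 (28.5545 km) < P8 (32.9061 km) < P4 (35.8945 km) < P6 (37.8444 km) < …

P7, P1, P2, P8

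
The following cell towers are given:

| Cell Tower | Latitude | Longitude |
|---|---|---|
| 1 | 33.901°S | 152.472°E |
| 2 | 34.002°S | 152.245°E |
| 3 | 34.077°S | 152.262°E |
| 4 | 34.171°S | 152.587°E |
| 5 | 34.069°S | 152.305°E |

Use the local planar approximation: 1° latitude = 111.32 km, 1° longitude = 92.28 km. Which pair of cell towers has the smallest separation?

Pairwise distances:
1–2: 23.774 km
1–3: 27.557 km
1–4: 31.875 km
1–5: 24.233 km
2–3: 8.495 km
2–4: 36.742 km
2–5: 9.289 km
3–4: 31.764 km
3–5: 4.067 km
4–5: 28.392 km
Closest pair: 3–5 at 4.067 km.

3 and 5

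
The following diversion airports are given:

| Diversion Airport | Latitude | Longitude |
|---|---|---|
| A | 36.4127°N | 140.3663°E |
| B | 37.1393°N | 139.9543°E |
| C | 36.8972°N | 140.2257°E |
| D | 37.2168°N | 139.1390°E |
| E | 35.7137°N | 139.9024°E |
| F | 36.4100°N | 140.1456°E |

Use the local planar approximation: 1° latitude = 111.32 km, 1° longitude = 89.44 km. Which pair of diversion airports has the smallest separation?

A and F

Pairwise distances:
A–B: 88.8835 km
A–C: 55.3812 km
A–D: 141.6399 km
A–E: 88.1835 km
A–F: 19.7417 km
B–C: 36.2707 km
B–D: 73.4290 km
B–E: 158.7657 km
B–F: 82.9690 km
C–D: 103.5014 km
C–E: 134.8831 km
C–F: 54.7062 km
D–E: 180.7198 km
D–F: 127.1685 km
E–F: 80.5063 km
Closest pair: A–F at 19.7417 km.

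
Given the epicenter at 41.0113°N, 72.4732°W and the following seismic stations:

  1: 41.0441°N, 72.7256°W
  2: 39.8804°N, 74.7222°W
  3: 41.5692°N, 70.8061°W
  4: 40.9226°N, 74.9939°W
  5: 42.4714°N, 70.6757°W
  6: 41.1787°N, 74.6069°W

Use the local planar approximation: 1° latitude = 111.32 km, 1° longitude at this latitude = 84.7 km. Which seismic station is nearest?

1

Distances from 41.0113°N, 72.4732°W:
1: √((0.0328·111.32)² + (-0.2524·84.7)²) = √(13.331962 + 457.030856) = 21.6878 km
2: √((-1.1309·111.32)² + (-2.2490·84.7)²) = √(15848.742286 + 36286.554394) = 228.3315 km
3: √((0.5579·111.32)² + (1.6671·84.7)²) = √(3857.084187 + 19938.391699) = 154.2578 km
4: √((-0.0887·111.32)² + (-2.5207·84.7)²) = √(97.497535 + 45583.654841) = 213.7315 km
5: √((1.4601·111.32)² + (1.7975·84.7)²) = √(26418.709369 + 23179.529628) = 222.7066 km
6: √((0.1674·111.32)² + (-2.1337·84.7)²) = √(347.262032 + 32661.305141) = 181.6826 km
Minimum: 1 at 21.6878 km.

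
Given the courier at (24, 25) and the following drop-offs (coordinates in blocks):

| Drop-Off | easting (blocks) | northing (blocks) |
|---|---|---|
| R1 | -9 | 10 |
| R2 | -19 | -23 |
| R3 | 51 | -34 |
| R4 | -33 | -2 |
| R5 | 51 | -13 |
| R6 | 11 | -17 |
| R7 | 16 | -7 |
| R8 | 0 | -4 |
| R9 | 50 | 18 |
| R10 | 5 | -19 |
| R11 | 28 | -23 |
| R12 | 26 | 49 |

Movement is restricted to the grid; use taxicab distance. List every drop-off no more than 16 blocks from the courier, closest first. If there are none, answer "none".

none

Distances from (24, 25):
R1: |-33| + |-15| = 33 + 15 = 48 blocks
R2: |-43| + |-48| = 43 + 48 = 91 blocks
R3: |27| + |-59| = 27 + 59 = 86 blocks
R4: |-57| + |-27| = 57 + 27 = 84 blocks
R5: |27| + |-38| = 27 + 38 = 65 blocks
R6: |-13| + |-42| = 13 + 42 = 55 blocks
R7: |-8| + |-32| = 8 + 32 = 40 blocks
R8: |-24| + |-29| = 24 + 29 = 53 blocks
R9: |26| + |-7| = 26 + 7 = 33 blocks
R10: |-19| + |-44| = 19 + 44 = 63 blocks
R11: |4| + |-48| = 4 + 48 = 52 blocks
R12: |2| + |24| = 2 + 24 = 26 blocks
Threshold 16 blocks: none within range.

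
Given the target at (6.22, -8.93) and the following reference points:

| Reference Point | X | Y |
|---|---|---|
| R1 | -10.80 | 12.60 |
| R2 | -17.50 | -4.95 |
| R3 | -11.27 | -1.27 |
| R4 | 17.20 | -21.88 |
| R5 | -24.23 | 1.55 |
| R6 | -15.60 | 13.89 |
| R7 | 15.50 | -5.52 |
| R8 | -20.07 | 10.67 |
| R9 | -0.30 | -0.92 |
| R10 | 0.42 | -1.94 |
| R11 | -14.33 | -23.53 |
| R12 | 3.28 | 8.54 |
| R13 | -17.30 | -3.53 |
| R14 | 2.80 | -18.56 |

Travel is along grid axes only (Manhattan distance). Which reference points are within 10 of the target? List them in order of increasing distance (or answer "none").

Distances from (6.22, -8.93):
R1: 38.55
R2: 27.70
R3: 25.15
R4: 23.93
R5: 40.93
R6: 44.64
R7: 12.69
R8: 45.89
R9: 14.53
R10: 12.79
R11: 35.15
R12: 20.41
R13: 28.92
R14: 13.05
Threshold 10: none within range.

none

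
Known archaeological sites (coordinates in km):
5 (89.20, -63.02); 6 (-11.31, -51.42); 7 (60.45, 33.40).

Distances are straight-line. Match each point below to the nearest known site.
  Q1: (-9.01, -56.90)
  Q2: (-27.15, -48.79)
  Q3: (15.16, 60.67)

Q1→6; Q2→6; Q3→7

Q1 at (-9.01, -56.90):
  5: √((98.21)² + (-6.12)²) = √(9645.2041 + 37.4544) = 98.40 km
  6: √((-2.30)² + (5.48)²) = √(5.2900 + 30.0304) = 5.94 km
  7: √((69.46)² + (90.30)²) = √(4824.6916 + 8154.0900) = 113.92 km
  → nearest: 6 (5.94 km)
Q2 at (-27.15, -48.79):
  5: √((116.35)² + (-14.23)²) = √(13537.3225 + 202.4929) = 117.22 km
  6: √((15.84)² + (-2.63)²) = √(250.9056 + 6.9169) = 16.06 km
  7: √((87.60)² + (82.19)²) = √(7673.7600 + 6755.1961) = 120.12 km
  → nearest: 6 (16.06 km)
Q3 at (15.16, 60.67):
  5: √((74.04)² + (-123.69)²) = √(5481.9216 + 15299.2161) = 144.16 km
  6: √((-26.47)² + (-112.09)²) = √(700.6609 + 12564.1681) = 115.17 km
  7: √((45.29)² + (-27.27)²) = √(2051.1841 + 743.6529) = 52.87 km
  → nearest: 7 (52.87 km)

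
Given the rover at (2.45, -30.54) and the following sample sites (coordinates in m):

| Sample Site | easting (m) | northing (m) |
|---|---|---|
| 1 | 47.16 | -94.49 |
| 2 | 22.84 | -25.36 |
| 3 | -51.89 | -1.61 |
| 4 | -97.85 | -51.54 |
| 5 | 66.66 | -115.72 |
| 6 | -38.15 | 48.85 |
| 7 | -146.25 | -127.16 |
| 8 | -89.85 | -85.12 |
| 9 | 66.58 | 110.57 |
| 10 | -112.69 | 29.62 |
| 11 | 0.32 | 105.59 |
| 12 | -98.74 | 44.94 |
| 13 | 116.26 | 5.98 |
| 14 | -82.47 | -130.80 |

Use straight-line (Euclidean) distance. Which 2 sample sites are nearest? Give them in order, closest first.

Distances from (2.45, -30.54):
1: √((44.71)² + (-63.95)²) = √(1998.9841 + 4089.6025) = 78.03 m
2: √((20.39)² + (5.18)²) = √(415.7521 + 26.8324) = 21.04 m
3: √((-54.34)² + (28.93)²) = √(2952.8356 + 836.9449) = 61.56 m
4: √((-100.30)² + (-21.00)²) = √(10060.0900 + 441.0000) = 102.47 m
5: √((64.21)² + (-85.18)²) = √(4122.9241 + 7255.6324) = 106.67 m
6: √((-40.60)² + (79.39)²) = √(1648.3600 + 6302.7721) = 89.17 m
7: √((-148.70)² + (-96.62)²) = √(22111.6900 + 9335.4244) = 177.33 m
8: √((-92.30)² + (-54.58)²) = √(8519.2900 + 2978.9764) = 107.23 m
9: √((64.13)² + (141.11)²) = √(4112.6569 + 19912.0321) = 155.00 m
10: √((-115.14)² + (60.16)²) = √(13257.2196 + 3619.2256) = 129.91 m
11: √((-2.13)² + (136.13)²) = √(4.5369 + 18531.3769) = 136.15 m
12: √((-101.19)² + (75.48)²) = √(10239.4161 + 5697.2304) = 126.24 m
13: √((113.81)² + (36.52)²) = √(12952.7161 + 1333.7104) = 119.53 m
14: √((-84.92)² + (-100.26)²) = √(7211.4064 + 10052.0676) = 131.39 m
Sorted: 2 (21.04 m) < 3 (61.56 m) < 1 (78.03 m) < 6 (89.17 m) < …

2, 3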